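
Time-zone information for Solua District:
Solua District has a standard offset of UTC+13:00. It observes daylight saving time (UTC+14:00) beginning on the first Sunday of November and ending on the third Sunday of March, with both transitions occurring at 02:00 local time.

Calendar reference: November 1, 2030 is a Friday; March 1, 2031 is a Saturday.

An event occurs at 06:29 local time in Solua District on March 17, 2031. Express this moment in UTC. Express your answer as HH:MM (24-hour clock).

17:29

1 November 2030 is a Friday, so the first Sunday is November 3.
1 March 2031 is a Saturday, so the first Sunday is March 2 and the third is March 16.
March 17, 2031 does not fall between 3 November 2030 and 16 March 2031, so daylight saving is not in effect and Solua District is at UTC+13:00.
06:29 local − 13h = 17:29 UTC (rolling into the previous day, 16 March 2031).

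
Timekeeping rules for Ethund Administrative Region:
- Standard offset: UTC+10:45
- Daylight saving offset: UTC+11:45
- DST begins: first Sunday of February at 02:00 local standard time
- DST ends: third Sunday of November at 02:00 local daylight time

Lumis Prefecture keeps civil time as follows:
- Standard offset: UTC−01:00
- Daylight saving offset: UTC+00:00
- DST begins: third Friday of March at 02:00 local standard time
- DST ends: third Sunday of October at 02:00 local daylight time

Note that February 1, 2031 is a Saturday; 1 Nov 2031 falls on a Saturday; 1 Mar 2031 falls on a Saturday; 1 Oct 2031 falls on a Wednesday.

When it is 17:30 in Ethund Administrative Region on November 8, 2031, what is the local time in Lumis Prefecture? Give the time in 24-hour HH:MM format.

1 February 2031 is a Saturday, so the first Sunday is February 2.
1 November 2031 is a Saturday, so the first Sunday is November 2 and the third is November 16.
November 8, 2031 falls between 2 February and 16 November, so daylight saving is in effect and Ethund Administrative Region is at UTC+11:45.
17:30 Ethund Administrative Region − 11h45m = 05:45 UTC.
1 March 2031 is a Saturday, so the first Friday is March 7 and the third is March 21.
1 October 2031 is a Wednesday, so the first Sunday is October 5 and the third is October 19.
At the standard offset (UTC−01:00), 05:45 UTC − 1h = 04:45 Lumis Prefecture standard time.
Daylight saving runs 21 March – 19 October; the standard-time date in Lumis Prefecture, November 8, 2031, is outside that window, so Lumis Prefecture is on standard time at UTC−01:00.
05:45 UTC − 1h = 04:45 Lumis Prefecture.

04:45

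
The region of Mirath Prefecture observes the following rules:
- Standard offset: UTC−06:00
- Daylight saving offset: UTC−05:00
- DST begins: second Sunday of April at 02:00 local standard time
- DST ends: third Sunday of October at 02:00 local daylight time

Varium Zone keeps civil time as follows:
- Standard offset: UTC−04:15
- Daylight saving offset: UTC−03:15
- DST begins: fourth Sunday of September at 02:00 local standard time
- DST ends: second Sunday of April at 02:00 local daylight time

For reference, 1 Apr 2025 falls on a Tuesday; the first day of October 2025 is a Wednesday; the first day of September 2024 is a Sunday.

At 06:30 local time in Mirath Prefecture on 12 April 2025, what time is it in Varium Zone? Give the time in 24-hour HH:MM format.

1 April 2025 is a Tuesday, so the first Sunday is April 6 and the second is April 13.
1 October 2025 is a Wednesday, so the first Sunday is October 5 and the third is October 19.
Daylight saving runs 13 April – 19 October; 12 April 2025 is outside that window, so Mirath Prefecture is on standard time at UTC−06:00.
06:30 Mirath Prefecture + 6h = 12:30 UTC.
1 September 2024 is a Sunday, so the first Sunday is September 1 and the fourth is September 22.
1 April 2025 is a Tuesday, so the first Sunday is April 6 and the second is April 13.
At the standard offset (UTC−04:15), 12:30 UTC − 4h15m = 08:15 Varium Zone standard time.
The standard-time date in Varium Zone, 12 April 2025, falls between 22 September 2024 and 13 April 2025, so daylight saving is in effect and Varium Zone is at UTC−03:15.
12:30 UTC − 3h15m = 09:15 Varium Zone.

09:15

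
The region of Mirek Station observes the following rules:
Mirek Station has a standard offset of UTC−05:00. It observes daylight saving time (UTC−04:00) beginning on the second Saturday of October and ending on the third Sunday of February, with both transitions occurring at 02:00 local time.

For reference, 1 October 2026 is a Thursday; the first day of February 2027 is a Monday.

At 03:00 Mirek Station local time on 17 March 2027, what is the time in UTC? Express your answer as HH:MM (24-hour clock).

1 October 2026 is a Thursday, so the first Saturday is October 3 and the second is October 10.
1 February 2027 is a Monday, so the first Sunday is February 7 and the third is February 21.
Daylight saving runs 10 October 2026 – 21 February 2027; 17 March 2027 is outside that window, so Mirek Station is on standard time at UTC−05:00.
03:00 local + 5h = 08:00 UTC.

08:00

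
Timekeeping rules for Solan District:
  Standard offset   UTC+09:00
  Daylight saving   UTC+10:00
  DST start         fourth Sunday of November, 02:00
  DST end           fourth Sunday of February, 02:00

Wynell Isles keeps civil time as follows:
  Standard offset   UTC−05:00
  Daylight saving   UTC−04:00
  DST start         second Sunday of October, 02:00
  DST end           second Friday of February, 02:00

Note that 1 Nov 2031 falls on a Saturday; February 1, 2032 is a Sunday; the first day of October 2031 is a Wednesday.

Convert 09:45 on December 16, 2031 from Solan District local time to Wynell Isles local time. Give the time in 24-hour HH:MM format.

19:45

1 November 2031 is a Saturday, so the first Sunday is November 2 and the fourth is November 23.
1 February 2032 is a Sunday, so the first Sunday is February 1 and the fourth is February 22.
December 16, 2031 falls between 23 November 2031 and 22 February 2032, so daylight saving is in effect and Solan District is at UTC+10:00.
09:45 Solan District − 10h = 23:45 UTC (rolling into the previous day, 15 December 2031).
1 October 2031 is a Wednesday, so the first Sunday is October 5 and the second is October 12.
1 February 2032 is a Sunday, so the first Friday is February 6 and the second is February 13.
At the standard offset (UTC−05:00), 23:45 UTC − 5h = 18:45 Wynell Isles standard time.
The standard-time date in Wynell Isles, December 15, 2031, falls between 12 October 2031 and 13 February 2032, so daylight saving is in effect and Wynell Isles is at UTC−04:00.
23:45 UTC − 4h = 19:45 Wynell Isles.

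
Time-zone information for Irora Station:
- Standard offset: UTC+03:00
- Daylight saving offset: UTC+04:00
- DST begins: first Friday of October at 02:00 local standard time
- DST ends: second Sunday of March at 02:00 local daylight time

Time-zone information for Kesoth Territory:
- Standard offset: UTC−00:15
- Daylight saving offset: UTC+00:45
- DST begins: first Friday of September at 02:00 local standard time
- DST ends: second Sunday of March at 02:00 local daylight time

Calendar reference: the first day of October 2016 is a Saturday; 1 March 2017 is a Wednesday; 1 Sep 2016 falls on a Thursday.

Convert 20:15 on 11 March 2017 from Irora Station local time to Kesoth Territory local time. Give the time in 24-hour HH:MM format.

17:00

1 October 2016 is a Saturday, so the first Friday is October 7.
1 March 2017 is a Wednesday, so the first Sunday is March 5 and the second is March 12.
Daylight saving runs 7 October 2016 – 12 March 2017; 11 March 2017 is inside that window, so Irora Station is at UTC+04:00.
20:15 Irora Station − 4h = 16:15 UTC.
1 September 2016 is a Thursday, so the first Friday is September 2.
1 March 2017 is a Wednesday, so the first Sunday is March 5 and the second is March 12.
At the standard offset (UTC−00:15), 16:15 UTC − 0h15m = 16:00 Kesoth Territory standard time.
The standard-time date in Kesoth Territory, 11 March 2017, lies within the daylight-saving period (2 September 2016 – 12 March 2017), so Kesoth Territory is on daylight time, UTC+00:45.
16:15 UTC + 0h45m = 17:00 Kesoth Territory.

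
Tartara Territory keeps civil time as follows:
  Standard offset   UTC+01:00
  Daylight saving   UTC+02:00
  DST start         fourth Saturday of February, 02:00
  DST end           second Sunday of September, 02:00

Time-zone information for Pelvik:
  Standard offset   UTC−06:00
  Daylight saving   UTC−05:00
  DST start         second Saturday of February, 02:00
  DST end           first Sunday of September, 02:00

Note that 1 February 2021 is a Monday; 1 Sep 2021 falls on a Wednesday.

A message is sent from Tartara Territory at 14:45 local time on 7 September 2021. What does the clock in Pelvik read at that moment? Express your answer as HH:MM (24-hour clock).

1 February 2021 is a Monday, so the first Saturday is February 6 and the fourth is February 27.
1 September 2021 is a Wednesday, so the first Sunday is September 5 and the second is September 12.
7 September 2021 lies within the daylight-saving period (27 February – 12 September), so Tartara Territory is on daylight time, UTC+02:00.
14:45 Tartara Territory − 2h = 12:45 UTC.
1 February 2021 is a Monday, so the first Saturday is February 6 and the second is February 13.
1 September 2021 is a Wednesday, so the first Sunday is September 5.
At the standard offset (UTC−06:00), 12:45 UTC − 6h = 06:45 Pelvik standard time.
The standard-time date in Pelvik, 7 September 2021, does not fall between 13 February and 5 September, so daylight saving is not in effect and Pelvik is at UTC−06:00.
12:45 UTC − 6h = 06:45 Pelvik.

06:45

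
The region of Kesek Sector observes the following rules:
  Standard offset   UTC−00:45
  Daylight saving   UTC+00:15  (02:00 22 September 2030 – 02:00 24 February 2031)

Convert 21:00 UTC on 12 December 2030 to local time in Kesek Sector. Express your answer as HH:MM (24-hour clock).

At the standard offset (UTC−00:45), 21:00 UTC − 0h45m = 20:15 Kesek Sector standard time.
The standard-time date in Kesek Sector, 12 December 2030, falls between 22 September 2030 and 24 February 2031, so daylight saving is in effect and Kesek Sector is at UTC+00:15.
21:00 UTC + 0h15m = 21:15 local.

21:15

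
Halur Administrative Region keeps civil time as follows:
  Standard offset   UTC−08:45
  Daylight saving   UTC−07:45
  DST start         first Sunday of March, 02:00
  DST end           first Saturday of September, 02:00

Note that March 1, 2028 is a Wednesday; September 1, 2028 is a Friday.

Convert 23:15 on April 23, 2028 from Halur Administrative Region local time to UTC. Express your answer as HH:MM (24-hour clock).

1 March 2028 is a Wednesday, so the first Sunday is March 5.
1 September 2028 is a Friday, so the first Saturday is September 2.
Daylight saving runs 5 March – 2 September; April 23, 2028 is inside that window, so Halur Administrative Region is at UTC−07:45.
23:15 local + 7h45m = 07:00 UTC (rolling into the next day, 24 April 2028).

07:00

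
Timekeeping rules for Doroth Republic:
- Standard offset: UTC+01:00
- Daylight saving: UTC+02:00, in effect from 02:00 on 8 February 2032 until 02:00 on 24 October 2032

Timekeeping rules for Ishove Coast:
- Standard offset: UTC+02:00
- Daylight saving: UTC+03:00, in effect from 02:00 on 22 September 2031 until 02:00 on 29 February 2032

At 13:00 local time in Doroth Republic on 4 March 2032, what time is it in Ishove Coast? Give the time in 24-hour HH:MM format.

13:00

Daylight saving runs 8 February – 24 October; 4 March 2032 is inside that window, so Doroth Republic is at UTC+02:00.
13:00 Doroth Republic − 2h = 11:00 UTC.
At the standard offset (UTC+02:00), 11:00 UTC + 2h = 13:00 Ishove Coast standard time.
The standard-time date in Ishove Coast, 4 March 2032, does not fall between 22 September 2031 and 29 February 2032, so daylight saving is not in effect and Ishove Coast is at UTC+02:00.
11:00 UTC + 2h = 13:00 Ishove Coast.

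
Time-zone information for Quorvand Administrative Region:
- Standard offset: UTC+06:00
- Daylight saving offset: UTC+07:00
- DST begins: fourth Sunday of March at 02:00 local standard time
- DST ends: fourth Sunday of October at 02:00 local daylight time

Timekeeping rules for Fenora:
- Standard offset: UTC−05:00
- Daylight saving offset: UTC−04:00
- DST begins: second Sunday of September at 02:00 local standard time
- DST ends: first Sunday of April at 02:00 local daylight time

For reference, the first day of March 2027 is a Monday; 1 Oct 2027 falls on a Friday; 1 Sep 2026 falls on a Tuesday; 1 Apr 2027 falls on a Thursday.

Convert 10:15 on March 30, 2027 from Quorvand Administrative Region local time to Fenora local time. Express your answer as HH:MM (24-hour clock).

23:15

1 March 2027 is a Monday, so the first Sunday is March 7 and the fourth is March 28.
1 October 2027 is a Friday, so the first Sunday is October 3 and the fourth is October 24.
March 30, 2027 lies within the daylight-saving period (28 March – 24 October), so Quorvand Administrative Region is on daylight time, UTC+07:00.
10:15 Quorvand Administrative Region − 7h = 03:15 UTC.
1 September 2026 is a Tuesday, so the first Sunday is September 6 and the second is September 13.
1 April 2027 is a Thursday, so the first Sunday is April 4.
At the standard offset (UTC−05:00), 03:15 UTC − 5h = 22:15 Fenora standard time (rolling into the previous day, 29 March 2027).
Daylight saving runs 13 September 2026 – 4 April 2027; the standard-time date in Fenora, March 29, 2027, is inside that window, so Fenora is at UTC−04:00.
03:15 UTC − 4h = 23:15 Fenora (rolling into the previous day, 29 March 2027).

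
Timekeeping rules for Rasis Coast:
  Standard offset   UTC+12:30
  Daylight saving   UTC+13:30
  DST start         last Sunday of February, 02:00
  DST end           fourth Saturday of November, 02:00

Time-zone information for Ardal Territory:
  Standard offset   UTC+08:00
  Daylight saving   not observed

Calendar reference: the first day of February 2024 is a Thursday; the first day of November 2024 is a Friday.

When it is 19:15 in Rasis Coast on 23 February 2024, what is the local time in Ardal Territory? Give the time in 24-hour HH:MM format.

14:45

1 February 2024 is a Thursday, so Sundays fall on 4, 11, 18, 25; the last is February 25.
1 November 2024 is a Friday, so the first Saturday is November 2 and the fourth is November 23.
23 February 2024 does not fall between 25 February and 23 November, so daylight saving is not in effect and Rasis Coast is at UTC+12:30.
19:15 Rasis Coast − 12h30m = 06:45 UTC.
Ardal Territory has no daylight saving, so its offset is UTC+08:00 year-round.
06:45 UTC + 8h = 14:45 Ardal Territory.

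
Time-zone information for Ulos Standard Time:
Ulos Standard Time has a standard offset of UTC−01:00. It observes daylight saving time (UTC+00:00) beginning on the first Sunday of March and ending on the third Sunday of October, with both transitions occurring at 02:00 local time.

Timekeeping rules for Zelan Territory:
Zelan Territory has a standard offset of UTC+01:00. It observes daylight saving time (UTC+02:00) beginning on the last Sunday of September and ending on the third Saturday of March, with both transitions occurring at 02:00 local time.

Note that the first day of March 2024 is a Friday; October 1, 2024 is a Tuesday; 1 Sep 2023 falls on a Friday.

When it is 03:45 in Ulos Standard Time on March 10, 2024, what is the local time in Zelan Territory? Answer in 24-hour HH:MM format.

1 March 2024 is a Friday, so the first Sunday is March 3.
1 October 2024 is a Tuesday, so the first Sunday is October 6 and the third is October 20.
March 10, 2024 falls between 3 March and 20 October, so daylight saving is in effect and Ulos Standard Time is at UTC+00:00.
03:45 Ulos Standard Time − 0h = 03:45 UTC.
1 September 2023 is a Friday, so Sundays fall on 3, 10, 17, 24; the last is September 24.
1 March 2024 is a Friday, so the first Saturday is March 2 and the third is March 16.
At the standard offset (UTC+01:00), 03:45 UTC + 1h = 04:45 Zelan Territory standard time.
The standard-time date in Zelan Territory, March 10, 2024, falls between 24 September 2023 and 16 March 2024, so daylight saving is in effect and Zelan Territory is at UTC+02:00.
03:45 UTC + 2h = 05:45 Zelan Territory.

05:45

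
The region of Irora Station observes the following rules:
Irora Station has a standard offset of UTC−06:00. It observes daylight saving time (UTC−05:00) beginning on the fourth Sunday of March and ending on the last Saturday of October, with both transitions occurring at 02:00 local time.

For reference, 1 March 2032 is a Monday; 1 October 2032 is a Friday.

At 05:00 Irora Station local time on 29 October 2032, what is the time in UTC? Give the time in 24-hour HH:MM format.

10:00

1 March 2032 is a Monday, so the first Sunday is March 7 and the fourth is March 28.
1 October 2032 is a Friday, so Saturdays fall on 2, 9, 16, 23, 30; the last is October 30.
Daylight saving runs 28 March – 30 October; 29 October 2032 is inside that window, so Irora Station is at UTC−05:00.
05:00 local + 5h = 10:00 UTC.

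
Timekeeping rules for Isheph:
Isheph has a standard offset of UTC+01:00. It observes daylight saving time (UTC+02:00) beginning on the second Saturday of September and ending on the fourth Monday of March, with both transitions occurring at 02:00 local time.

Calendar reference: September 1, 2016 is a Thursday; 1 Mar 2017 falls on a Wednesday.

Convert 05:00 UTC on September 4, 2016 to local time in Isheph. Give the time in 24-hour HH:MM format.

1 September 2016 is a Thursday, so the first Saturday is September 3 and the second is September 10.
1 March 2017 is a Wednesday, so the first Monday is March 6 and the fourth is March 27.
At the standard offset (UTC+01:00), 05:00 UTC + 1h = 06:00 Isheph standard time.
The standard-time date in Isheph, September 4, 2016, is outside the daylight-saving period (10 September 2016 – 27 March 2017), so Isheph is on standard time, UTC+01:00.
05:00 UTC + 1h = 06:00 local.

06:00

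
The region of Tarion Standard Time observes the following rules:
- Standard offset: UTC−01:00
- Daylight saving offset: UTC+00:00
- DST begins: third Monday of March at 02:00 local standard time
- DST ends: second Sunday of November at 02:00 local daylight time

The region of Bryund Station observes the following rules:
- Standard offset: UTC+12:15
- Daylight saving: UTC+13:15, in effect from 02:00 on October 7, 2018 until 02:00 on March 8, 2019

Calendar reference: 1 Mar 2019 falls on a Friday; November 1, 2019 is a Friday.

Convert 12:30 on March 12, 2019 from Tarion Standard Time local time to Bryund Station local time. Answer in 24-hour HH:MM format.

1 March 2019 is a Friday, so the first Monday is March 4 and the third is March 18.
1 November 2019 is a Friday, so the first Sunday is November 3 and the second is November 10.
March 12, 2019 does not fall between 18 March and 10 November, so daylight saving is not in effect and Tarion Standard Time is at UTC−01:00.
12:30 Tarion Standard Time + 1h = 13:30 UTC.
At the standard offset (UTC+12:15), 13:30 UTC + 12h15m = 01:45 Bryund Station standard time (rolling into the next day, 13 March 2019).
The standard-time date in Bryund Station, March 13, 2019, does not fall between 7 October 2018 and 8 March 2019, so daylight saving is not in effect and Bryund Station is at UTC+12:15.
13:30 UTC + 12h15m = 01:45 Bryund Station (rolling into the next day, 13 March 2019).

01:45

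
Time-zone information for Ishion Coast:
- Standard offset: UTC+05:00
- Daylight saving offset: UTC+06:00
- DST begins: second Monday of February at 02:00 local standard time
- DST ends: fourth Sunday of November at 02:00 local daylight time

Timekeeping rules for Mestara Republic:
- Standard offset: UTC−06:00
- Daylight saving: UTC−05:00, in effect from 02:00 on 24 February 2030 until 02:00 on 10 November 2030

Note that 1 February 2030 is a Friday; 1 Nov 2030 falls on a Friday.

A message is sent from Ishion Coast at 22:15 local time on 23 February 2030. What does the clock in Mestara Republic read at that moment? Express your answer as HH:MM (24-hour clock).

10:15

1 February 2030 is a Friday, so the first Monday is February 4 and the second is February 11.
1 November 2030 is a Friday, so the first Sunday is November 3 and the fourth is November 24.
Daylight saving runs 11 February – 24 November; 23 February 2030 is inside that window, so Ishion Coast is at UTC+06:00.
22:15 Ishion Coast − 6h = 16:15 UTC.
At the standard offset (UTC−06:00), 16:15 UTC − 6h = 10:15 Mestara Republic standard time.
Daylight saving runs 24 February – 10 November; the standard-time date in Mestara Republic, 23 February 2030, is outside that window, so Mestara Republic is on standard time at UTC−06:00.
16:15 UTC − 6h = 10:15 Mestara Republic.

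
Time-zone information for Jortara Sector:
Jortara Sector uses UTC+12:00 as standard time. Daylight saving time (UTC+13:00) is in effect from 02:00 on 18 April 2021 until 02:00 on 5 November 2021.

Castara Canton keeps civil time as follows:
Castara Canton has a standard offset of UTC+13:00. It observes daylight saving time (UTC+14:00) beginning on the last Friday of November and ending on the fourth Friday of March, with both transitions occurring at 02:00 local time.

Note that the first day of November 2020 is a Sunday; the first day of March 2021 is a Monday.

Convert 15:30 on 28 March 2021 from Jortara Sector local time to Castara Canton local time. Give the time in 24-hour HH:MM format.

16:30

28 March 2021 does not fall between 18 April and 5 November, so daylight saving is not in effect and Jortara Sector is at UTC+12:00.
15:30 Jortara Sector − 12h = 03:30 UTC.
1 November 2020 is a Sunday, so Fridays fall on 6, 13, 20, 27; the last is November 27.
1 March 2021 is a Monday, so the first Friday is March 5 and the fourth is March 26.
At the standard offset (UTC+13:00), 03:30 UTC + 13h = 16:30 Castara Canton standard time.
The standard-time date in Castara Canton, 28 March 2021, does not fall between 27 November 2020 and 26 March 2021, so daylight saving is not in effect and Castara Canton is at UTC+13:00.
03:30 UTC + 13h = 16:30 Castara Canton.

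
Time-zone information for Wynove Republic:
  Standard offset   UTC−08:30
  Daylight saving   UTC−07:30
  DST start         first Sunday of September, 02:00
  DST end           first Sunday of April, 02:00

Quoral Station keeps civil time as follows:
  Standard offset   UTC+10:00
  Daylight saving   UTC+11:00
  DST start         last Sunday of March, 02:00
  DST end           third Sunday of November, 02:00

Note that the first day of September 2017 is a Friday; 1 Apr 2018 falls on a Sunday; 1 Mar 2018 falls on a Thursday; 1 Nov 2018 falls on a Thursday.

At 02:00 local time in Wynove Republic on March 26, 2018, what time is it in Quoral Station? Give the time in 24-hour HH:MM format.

1 September 2017 is a Friday, so the first Sunday is September 3.
1 April 2018 is a Sunday, so the first Sunday is April 1.
Daylight saving runs 3 September 2017 – 1 April 2018; March 26, 2018 is inside that window, so Wynove Republic is at UTC−07:30.
02:00 Wynove Republic + 7h30m = 09:30 UTC.
1 March 2018 is a Thursday, so Sundays fall on 4, 11, 18, 25; the last is March 25.
1 November 2018 is a Thursday, so the first Sunday is November 4 and the third is November 18.
At the standard offset (UTC+10:00), 09:30 UTC + 10h = 19:30 Quoral Station standard time.
The standard-time date in Quoral Station, March 26, 2018, falls between 25 March and 18 November, so daylight saving is in effect and Quoral Station is at UTC+11:00.
09:30 UTC + 11h = 20:30 Quoral Station.

20:30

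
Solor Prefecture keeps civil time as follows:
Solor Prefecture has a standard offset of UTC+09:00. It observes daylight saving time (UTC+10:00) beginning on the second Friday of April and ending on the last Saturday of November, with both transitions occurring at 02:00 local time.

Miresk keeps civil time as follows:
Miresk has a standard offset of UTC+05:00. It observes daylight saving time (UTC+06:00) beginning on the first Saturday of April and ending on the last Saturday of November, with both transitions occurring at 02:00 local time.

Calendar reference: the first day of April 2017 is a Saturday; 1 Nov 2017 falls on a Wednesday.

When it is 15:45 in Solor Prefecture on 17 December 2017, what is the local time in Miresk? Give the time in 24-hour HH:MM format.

11:45

1 April 2017 is a Saturday, so the first Friday is April 7 and the second is April 14.
1 November 2017 is a Wednesday, so Saturdays fall on 4, 11, 18, 25; the last is November 25.
17 December 2017 is outside the daylight-saving period (14 April – 25 November), so Solor Prefecture is on standard time, UTC+09:00.
15:45 Solor Prefecture − 9h = 06:45 UTC.
1 April 2017 is a Saturday, so the first Saturday is April 1.
1 November 2017 is a Wednesday, so Saturdays fall on 4, 11, 18, 25; the last is November 25.
At the standard offset (UTC+05:00), 06:45 UTC + 5h = 11:45 Miresk standard time.
Daylight saving runs 1 April – 25 November; the standard-time date in Miresk, 17 December 2017, is outside that window, so Miresk is on standard time at UTC+05:00.
06:45 UTC + 5h = 11:45 Miresk.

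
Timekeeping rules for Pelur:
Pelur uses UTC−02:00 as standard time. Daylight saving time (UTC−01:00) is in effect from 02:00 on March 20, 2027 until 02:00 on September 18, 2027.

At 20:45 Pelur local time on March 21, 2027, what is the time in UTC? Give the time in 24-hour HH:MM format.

21:45

March 21, 2027 lies within the daylight-saving period (20 March – 18 September), so Pelur is on daylight time, UTC−01:00.
20:45 local + 1h = 21:45 UTC.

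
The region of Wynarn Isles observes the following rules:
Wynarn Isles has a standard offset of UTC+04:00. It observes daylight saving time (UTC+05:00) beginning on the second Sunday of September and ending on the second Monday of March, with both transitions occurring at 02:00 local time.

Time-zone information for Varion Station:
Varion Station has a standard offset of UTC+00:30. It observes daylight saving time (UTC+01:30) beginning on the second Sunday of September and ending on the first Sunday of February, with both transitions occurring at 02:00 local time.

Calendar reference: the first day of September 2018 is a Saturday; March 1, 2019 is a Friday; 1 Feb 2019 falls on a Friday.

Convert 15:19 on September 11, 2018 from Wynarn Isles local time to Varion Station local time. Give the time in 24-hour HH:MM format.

1 September 2018 is a Saturday, so the first Sunday is September 2 and the second is September 9.
1 March 2019 is a Friday, so the first Monday is March 4 and the second is March 11.
September 11, 2018 lies within the daylight-saving period (9 September 2018 – 11 March 2019), so Wynarn Isles is on daylight time, UTC+05:00.
15:19 Wynarn Isles − 5h = 10:19 UTC.
1 September 2018 is a Saturday, so the first Sunday is September 2 and the second is September 9.
1 February 2019 is a Friday, so the first Sunday is February 3.
At the standard offset (UTC+00:30), 10:19 UTC + 0h30m = 10:49 Varion Station standard time.
Daylight saving runs 9 September 2018 – 3 February 2019; the standard-time date in Varion Station, September 11, 2018, is inside that window, so Varion Station is at UTC+01:30.
10:19 UTC + 1h30m = 11:49 Varion Station.

11:49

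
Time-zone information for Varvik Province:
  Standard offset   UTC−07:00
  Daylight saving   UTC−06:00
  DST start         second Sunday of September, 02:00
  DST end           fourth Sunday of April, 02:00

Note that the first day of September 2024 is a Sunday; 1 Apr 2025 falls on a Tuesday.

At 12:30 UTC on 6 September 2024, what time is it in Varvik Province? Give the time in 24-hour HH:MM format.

05:30

1 September 2024 is a Sunday, so the first Sunday is September 1 and the second is September 8.
1 April 2025 is a Tuesday, so the first Sunday is April 6 and the fourth is April 27.
At the standard offset (UTC−07:00), 12:30 UTC − 7h = 05:30 Varvik Province standard time.
The standard-time date in Varvik Province, 6 September 2024, does not fall between 8 September 2024 and 27 April 2025, so daylight saving is not in effect and Varvik Province is at UTC−07:00.
12:30 UTC − 7h = 05:30 local.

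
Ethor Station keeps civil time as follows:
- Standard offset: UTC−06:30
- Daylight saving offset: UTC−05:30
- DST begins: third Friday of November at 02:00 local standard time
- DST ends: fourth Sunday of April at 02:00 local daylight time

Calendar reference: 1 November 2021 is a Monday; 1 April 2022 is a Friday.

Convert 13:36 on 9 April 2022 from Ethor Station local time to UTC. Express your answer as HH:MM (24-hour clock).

19:06

1 November 2021 is a Monday, so the first Friday is November 5 and the third is November 19.
1 April 2022 is a Friday, so the first Sunday is April 3 and the fourth is April 24.
Daylight saving runs 19 November 2021 – 24 April 2022; 9 April 2022 is inside that window, so Ethor Station is at UTC−05:30.
13:36 local + 5h30m = 19:06 UTC.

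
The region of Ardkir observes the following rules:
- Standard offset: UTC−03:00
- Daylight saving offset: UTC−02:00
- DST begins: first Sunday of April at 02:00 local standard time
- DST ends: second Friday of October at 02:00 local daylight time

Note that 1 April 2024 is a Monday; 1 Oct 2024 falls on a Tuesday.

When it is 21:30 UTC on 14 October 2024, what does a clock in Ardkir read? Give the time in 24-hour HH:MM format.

1 April 2024 is a Monday, so the first Sunday is April 7.
1 October 2024 is a Tuesday, so the first Friday is October 4 and the second is October 11.
At the standard offset (UTC−03:00), 21:30 UTC − 3h = 18:30 Ardkir standard time.
Daylight saving runs 7 April – 11 October; the standard-time date in Ardkir, 14 October 2024, is outside that window, so Ardkir is on standard time at UTC−03:00.
21:30 UTC − 3h = 18:30 local.

18:30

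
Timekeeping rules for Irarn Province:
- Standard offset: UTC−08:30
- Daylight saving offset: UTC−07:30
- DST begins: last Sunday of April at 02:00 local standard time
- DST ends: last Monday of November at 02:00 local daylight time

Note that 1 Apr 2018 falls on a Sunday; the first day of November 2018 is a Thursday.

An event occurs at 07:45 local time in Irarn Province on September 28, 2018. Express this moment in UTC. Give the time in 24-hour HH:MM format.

15:15

1 April 2018 is a Sunday, so Sundays fall on 1, 8, 15, 22, 29; the last is April 29.
1 November 2018 is a Thursday, so Mondays fall on 5, 12, 19, 26; the last is November 26.
Daylight saving runs 29 April – 26 November; September 28, 2018 is inside that window, so Irarn Province is at UTC−07:30.
07:45 local + 7h30m = 15:15 UTC.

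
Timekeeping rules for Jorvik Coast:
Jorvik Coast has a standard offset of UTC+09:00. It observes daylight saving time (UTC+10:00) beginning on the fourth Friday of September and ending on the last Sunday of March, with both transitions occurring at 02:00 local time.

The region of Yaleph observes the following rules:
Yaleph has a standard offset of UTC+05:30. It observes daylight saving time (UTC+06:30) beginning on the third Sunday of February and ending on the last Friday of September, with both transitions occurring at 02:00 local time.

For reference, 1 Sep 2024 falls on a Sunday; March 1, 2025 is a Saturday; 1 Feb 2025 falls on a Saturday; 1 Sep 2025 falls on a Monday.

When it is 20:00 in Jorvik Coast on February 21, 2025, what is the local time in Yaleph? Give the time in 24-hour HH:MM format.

16:30

1 September 2024 is a Sunday, so the first Friday is September 6 and the fourth is September 27.
1 March 2025 is a Saturday, so Sundays fall on 2, 9, 16, 23, 30; the last is March 30.
February 21, 2025 falls between 27 September 2024 and 30 March 2025, so daylight saving is in effect and Jorvik Coast is at UTC+10:00.
20:00 Jorvik Coast − 10h = 10:00 UTC.
1 February 2025 is a Saturday, so the first Sunday is February 2 and the third is February 16.
1 September 2025 is a Monday, so Fridays fall on 5, 12, 19, 26; the last is September 26.
At the standard offset (UTC+05:30), 10:00 UTC + 5h30m = 15:30 Yaleph standard time.
Daylight saving runs 16 February – 26 September; the standard-time date in Yaleph, February 21, 2025, is inside that window, so Yaleph is at UTC+06:30.
10:00 UTC + 6h30m = 16:30 Yaleph.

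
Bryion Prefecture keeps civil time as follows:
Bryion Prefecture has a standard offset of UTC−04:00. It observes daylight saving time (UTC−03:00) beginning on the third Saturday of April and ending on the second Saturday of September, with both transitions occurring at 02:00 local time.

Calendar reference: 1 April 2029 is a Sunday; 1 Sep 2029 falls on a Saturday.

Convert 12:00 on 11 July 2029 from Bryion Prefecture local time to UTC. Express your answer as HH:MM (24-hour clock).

15:00

1 April 2029 is a Sunday, so the first Saturday is April 7 and the third is April 21.
1 September 2029 is a Saturday, so the first Saturday is September 1 and the second is September 8.
Daylight saving runs 21 April – 8 September; 11 July 2029 is inside that window, so Bryion Prefecture is at UTC−03:00.
12:00 local + 3h = 15:00 UTC.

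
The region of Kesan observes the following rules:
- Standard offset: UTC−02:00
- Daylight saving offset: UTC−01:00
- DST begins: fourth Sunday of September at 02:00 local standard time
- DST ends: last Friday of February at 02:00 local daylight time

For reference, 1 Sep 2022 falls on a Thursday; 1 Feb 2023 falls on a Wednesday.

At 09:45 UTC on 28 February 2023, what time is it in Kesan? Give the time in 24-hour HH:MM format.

07:45

1 September 2022 is a Thursday, so the first Sunday is September 4 and the fourth is September 25.
1 February 2023 is a Wednesday, so Fridays fall on 3, 10, 17, 24; the last is February 24.
At the standard offset (UTC−02:00), 09:45 UTC − 2h = 07:45 Kesan standard time.
The standard-time date in Kesan, 28 February 2023, does not fall between 25 September 2022 and 24 February 2023, so daylight saving is not in effect and Kesan is at UTC−02:00.
09:45 UTC − 2h = 07:45 local.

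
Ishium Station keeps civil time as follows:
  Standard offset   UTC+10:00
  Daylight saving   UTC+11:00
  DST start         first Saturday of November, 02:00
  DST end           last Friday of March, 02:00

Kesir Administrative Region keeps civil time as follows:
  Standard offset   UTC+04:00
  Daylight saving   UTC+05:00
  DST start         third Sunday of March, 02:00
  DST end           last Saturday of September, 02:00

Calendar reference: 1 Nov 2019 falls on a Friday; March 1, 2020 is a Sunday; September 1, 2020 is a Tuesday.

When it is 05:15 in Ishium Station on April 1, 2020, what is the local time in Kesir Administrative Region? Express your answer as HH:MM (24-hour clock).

00:15

1 November 2019 is a Friday, so the first Saturday is November 2.
1 March 2020 is a Sunday, so Fridays fall on 6, 13, 20, 27; the last is March 27.
April 1, 2020 is outside the daylight-saving period (2 November 2019 – 27 March 2020), so Ishium Station is on standard time, UTC+10:00.
05:15 Ishium Station − 10h = 19:15 UTC (rolling into the previous day, 31 March 2020).
1 March 2020 is a Sunday, so the first Sunday is March 1 and the third is March 15.
1 September 2020 is a Tuesday, so Saturdays fall on 5, 12, 19, 26; the last is September 26.
At the standard offset (UTC+04:00), 19:15 UTC + 4h = 23:15 Kesir Administrative Region standard time.
Daylight saving runs 15 March – 26 September; the standard-time date in Kesir Administrative Region, March 31, 2020, is inside that window, so Kesir Administrative Region is at UTC+05:00.
19:15 UTC + 5h = 00:15 Kesir Administrative Region (rolling into the next day, 1 April 2020).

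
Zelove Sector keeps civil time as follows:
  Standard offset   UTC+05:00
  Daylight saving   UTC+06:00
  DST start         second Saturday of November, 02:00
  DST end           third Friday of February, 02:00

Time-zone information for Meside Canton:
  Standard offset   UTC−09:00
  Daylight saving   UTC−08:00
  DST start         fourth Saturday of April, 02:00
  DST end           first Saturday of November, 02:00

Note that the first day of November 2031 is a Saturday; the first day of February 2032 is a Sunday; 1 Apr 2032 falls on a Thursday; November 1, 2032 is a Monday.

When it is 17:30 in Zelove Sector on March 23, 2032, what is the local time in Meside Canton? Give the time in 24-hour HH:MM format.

03:30

1 November 2031 is a Saturday, so the first Saturday is November 1 and the second is November 8.
1 February 2032 is a Sunday, so the first Friday is February 6 and the third is February 20.
March 23, 2032 does not fall between 8 November 2031 and 20 February 2032, so daylight saving is not in effect and Zelove Sector is at UTC+05:00.
17:30 Zelove Sector − 5h = 12:30 UTC.
1 April 2032 is a Thursday, so the first Saturday is April 3 and the fourth is April 24.
1 November 2032 is a Monday, so the first Saturday is November 6.
At the standard offset (UTC−09:00), 12:30 UTC − 9h = 03:30 Meside Canton standard time.
Daylight saving runs 24 April – 6 November; the standard-time date in Meside Canton, March 23, 2032, is outside that window, so Meside Canton is on standard time at UTC−09:00.
12:30 UTC − 9h = 03:30 Meside Canton.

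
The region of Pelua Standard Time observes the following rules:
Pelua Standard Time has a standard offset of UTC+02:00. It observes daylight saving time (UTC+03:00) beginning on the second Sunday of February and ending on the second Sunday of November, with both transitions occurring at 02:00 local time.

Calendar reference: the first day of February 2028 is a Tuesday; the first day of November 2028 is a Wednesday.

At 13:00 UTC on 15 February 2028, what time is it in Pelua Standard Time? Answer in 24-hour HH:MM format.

1 February 2028 is a Tuesday, so the first Sunday is February 6 and the second is February 13.
1 November 2028 is a Wednesday, so the first Sunday is November 5 and the second is November 12.
At the standard offset (UTC+02:00), 13:00 UTC + 2h = 15:00 Pelua Standard Time standard time.
The standard-time date in Pelua Standard Time, 15 February 2028, lies within the daylight-saving period (13 February – 12 November), so Pelua Standard Time is on daylight time, UTC+03:00.
13:00 UTC + 3h = 16:00 local.

16:00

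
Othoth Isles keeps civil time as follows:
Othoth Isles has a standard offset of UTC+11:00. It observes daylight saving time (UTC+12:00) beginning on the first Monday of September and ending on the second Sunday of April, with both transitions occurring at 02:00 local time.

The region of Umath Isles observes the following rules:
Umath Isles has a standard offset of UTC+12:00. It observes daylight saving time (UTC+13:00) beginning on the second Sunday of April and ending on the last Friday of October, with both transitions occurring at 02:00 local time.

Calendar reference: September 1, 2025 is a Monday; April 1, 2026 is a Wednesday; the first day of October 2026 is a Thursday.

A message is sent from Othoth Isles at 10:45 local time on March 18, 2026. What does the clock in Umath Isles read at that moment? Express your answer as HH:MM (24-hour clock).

10:45

1 September 2025 is a Monday, so the first Monday is September 1.
1 April 2026 is a Wednesday, so the first Sunday is April 5 and the second is April 12.
March 18, 2026 lies within the daylight-saving period (1 September 2025 – 12 April 2026), so Othoth Isles is on daylight time, UTC+12:00.
10:45 Othoth Isles − 12h = 22:45 UTC (rolling into the previous day, 17 March 2026).
1 April 2026 is a Wednesday, so the first Sunday is April 5 and the second is April 12.
1 October 2026 is a Thursday, so Fridays fall on 2, 9, 16, 23, 30; the last is October 30.
At the standard offset (UTC+12:00), 22:45 UTC + 12h = 10:45 Umath Isles standard time (rolling into the next day, 18 March 2026).
The standard-time date in Umath Isles, March 18, 2026, is outside the daylight-saving period (12 April – 30 October), so Umath Isles is on standard time, UTC+12:00.
22:45 UTC + 12h = 10:45 Umath Isles (rolling into the next day, 18 March 2026).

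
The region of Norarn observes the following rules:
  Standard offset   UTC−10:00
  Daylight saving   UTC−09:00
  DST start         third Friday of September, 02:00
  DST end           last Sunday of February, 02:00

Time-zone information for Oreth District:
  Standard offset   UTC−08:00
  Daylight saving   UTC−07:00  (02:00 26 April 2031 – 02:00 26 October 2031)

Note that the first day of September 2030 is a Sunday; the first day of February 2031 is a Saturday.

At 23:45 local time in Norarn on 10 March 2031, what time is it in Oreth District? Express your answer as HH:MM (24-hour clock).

01:45

1 September 2030 is a Sunday, so the first Friday is September 6 and the third is September 20.
1 February 2031 is a Saturday, so Sundays fall on 2, 9, 16, 23; the last is February 23.
Daylight saving runs 20 September 2030 – 23 February 2031; 10 March 2031 is outside that window, so Norarn is on standard time at UTC−10:00.
23:45 Norarn + 10h = 09:45 UTC (rolling into the next day, 11 March 2031).
At the standard offset (UTC−08:00), 09:45 UTC − 8h = 01:45 Oreth District standard time.
Daylight saving runs 26 April – 26 October; the standard-time date in Oreth District, 11 March 2031, is outside that window, so Oreth District is on standard time at UTC−08:00.
09:45 UTC − 8h = 01:45 Oreth District.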